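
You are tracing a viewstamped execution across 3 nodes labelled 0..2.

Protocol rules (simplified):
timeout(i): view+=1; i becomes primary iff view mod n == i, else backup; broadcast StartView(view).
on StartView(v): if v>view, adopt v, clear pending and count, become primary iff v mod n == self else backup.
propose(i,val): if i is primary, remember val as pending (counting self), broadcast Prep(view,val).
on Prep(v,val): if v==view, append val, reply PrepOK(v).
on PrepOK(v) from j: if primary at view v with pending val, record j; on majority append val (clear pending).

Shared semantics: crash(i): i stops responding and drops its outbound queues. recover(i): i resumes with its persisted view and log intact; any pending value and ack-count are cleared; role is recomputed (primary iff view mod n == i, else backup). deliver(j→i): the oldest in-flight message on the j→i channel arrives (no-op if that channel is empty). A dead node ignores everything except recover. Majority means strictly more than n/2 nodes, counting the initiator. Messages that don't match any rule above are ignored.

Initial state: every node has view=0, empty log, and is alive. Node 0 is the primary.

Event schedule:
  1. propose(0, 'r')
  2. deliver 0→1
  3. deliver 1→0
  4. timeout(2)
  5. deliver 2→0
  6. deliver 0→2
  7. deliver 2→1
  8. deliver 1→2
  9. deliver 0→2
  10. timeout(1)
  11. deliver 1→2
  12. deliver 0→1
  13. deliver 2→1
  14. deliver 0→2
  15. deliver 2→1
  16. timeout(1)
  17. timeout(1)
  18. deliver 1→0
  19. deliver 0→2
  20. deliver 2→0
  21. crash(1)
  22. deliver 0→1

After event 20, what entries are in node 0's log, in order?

r

e1 propose(0,'r'): ·
e2 deliver 0→1: 1[back,v=0,r]
e3 deliver 1→0: 0[prim,v=0,r]
e4 timeout(2): 2[back,v=1,-]
e5 deliver 2→0: 0[back,v=1,r]
e6 deliver 0→2: ·
e7 deliver 2→1: 1[prim,v=1,r]
e8 deliver 1→2: ·
e9 deliver 0→2: ·
e10 timeout(1): 1[back,v=2,r]
e11 deliver 1→2: 2[prim,v=2,-]
e12 deliver 0→1: ·
e13 deliver 2→1: ·
e14 deliver 0→2: ·
e15 deliver 2→1: ·
e16 timeout(1): 1[back,v=3,r]
e17 timeout(1): 1[prim,v=4,r]
e18 deliver 1→0: 0[back,v=2,r]
e19 deliver 0→2: ·
e20 deliver 2→0: ·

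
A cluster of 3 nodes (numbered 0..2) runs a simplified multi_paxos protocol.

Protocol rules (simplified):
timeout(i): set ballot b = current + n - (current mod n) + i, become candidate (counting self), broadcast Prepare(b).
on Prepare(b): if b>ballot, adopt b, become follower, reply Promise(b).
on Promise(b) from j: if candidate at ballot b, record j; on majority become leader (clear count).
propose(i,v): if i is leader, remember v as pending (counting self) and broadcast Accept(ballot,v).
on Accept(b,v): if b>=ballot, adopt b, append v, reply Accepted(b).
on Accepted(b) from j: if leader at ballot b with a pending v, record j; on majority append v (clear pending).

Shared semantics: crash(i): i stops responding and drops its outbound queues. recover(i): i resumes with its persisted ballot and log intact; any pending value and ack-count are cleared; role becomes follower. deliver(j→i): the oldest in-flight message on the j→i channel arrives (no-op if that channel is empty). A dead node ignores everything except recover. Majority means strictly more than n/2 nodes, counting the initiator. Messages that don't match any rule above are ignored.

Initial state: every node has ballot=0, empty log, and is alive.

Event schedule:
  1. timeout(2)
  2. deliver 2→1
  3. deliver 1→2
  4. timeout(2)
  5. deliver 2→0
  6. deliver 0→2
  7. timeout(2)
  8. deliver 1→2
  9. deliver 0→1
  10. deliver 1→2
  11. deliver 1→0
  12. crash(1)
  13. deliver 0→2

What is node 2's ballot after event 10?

1. timeout(2):  <2:cand b5 ->
2. deliver 2→1:  <1:foll b5 ->
3. deliver 1→2:  <2:lead b5 ->
4. timeout(2):  <2:cand b8 ->
5. deliver 2→0:  <0:foll b5 ->
6. deliver 0→2:  nop
7. timeout(2):  <2:cand b11 ->
8. deliver 1→2:  nop
9. deliver 0→1:  nop
10. deliver 1→2:  nop

11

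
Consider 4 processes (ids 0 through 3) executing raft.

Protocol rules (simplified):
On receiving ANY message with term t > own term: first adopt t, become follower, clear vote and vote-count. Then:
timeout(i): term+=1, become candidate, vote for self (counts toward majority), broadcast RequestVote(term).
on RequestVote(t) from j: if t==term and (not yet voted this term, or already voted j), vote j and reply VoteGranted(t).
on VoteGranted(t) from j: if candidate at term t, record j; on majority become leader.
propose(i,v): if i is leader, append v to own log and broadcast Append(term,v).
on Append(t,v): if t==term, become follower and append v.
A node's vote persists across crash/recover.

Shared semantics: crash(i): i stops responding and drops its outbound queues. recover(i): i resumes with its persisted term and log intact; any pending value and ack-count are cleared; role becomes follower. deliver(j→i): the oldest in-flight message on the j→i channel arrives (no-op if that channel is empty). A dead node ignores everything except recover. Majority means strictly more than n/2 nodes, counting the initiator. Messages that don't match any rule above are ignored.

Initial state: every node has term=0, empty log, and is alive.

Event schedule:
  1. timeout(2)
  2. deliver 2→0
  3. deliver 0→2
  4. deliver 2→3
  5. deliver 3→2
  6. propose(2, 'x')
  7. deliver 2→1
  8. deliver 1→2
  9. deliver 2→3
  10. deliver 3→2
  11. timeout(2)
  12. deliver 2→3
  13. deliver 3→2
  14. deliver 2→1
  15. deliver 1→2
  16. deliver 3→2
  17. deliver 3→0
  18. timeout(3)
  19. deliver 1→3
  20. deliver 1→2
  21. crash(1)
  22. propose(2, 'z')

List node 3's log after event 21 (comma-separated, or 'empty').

x

1. timeout(2):  <2:cand t1 ->
2. deliver 2→0:  <0:foll t1 ->
3. deliver 0→2:  nop
4. deliver 2→3:  <3:foll t1 ->
5. deliver 3→2:  <2:lead t1 ->
6. propose(2,'x'):  <2:lead t1 x>
7. deliver 2→1:  <1:foll t1 ->
8. deliver 1→2:  nop
9. deliver 2→3:  <3:foll t1 x>
10. deliver 3→2:  nop
11. timeout(2):  <2:cand t2 x>
12. deliver 2→3:  <3:foll t2 x>
13. deliver 3→2:  nop
14. deliver 2→1:  <1:foll t1 x>
15. deliver 1→2:  nop
16. deliver 3→2:  nop
17. deliver 3→0:  nop
18. timeout(3):  <3:cand t3 x>
19. deliver 1→3:  nop
20. deliver 1→2:  nop
21. crash(1):  <1:✗foll t1 x>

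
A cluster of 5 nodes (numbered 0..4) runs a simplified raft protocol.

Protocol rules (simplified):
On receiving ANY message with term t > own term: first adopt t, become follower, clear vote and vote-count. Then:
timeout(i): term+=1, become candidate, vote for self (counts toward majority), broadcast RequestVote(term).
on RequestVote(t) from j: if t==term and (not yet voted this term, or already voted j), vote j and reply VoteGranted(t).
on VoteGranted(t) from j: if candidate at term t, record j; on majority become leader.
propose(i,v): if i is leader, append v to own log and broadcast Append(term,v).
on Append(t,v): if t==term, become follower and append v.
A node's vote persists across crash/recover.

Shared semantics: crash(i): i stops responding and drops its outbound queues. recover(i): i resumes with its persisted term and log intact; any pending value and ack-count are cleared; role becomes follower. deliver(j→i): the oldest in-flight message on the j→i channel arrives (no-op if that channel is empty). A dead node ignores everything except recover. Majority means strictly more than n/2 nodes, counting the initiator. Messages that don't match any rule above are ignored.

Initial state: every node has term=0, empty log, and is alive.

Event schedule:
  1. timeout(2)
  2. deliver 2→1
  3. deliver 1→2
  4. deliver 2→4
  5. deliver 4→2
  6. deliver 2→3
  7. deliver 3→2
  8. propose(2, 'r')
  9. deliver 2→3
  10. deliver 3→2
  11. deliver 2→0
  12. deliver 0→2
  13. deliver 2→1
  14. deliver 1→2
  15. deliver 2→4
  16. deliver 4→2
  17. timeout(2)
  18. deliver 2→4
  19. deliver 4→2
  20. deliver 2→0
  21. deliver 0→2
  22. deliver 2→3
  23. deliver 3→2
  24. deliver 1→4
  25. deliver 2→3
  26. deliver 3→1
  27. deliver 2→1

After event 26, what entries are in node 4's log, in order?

r

after 1 — timeout(2): n2:cand/t1/[-]
after 2 — deliver 2→1: n1:foll/t1/[-]
after 3 — deliver 1→2: ·
after 4 — deliver 2→4: n4:foll/t1/[-]
after 5 — deliver 4→2: n2:lead/t1/[-]
after 6 — deliver 2→3: n3:foll/t1/[-]
after 7 — deliver 3→2: ·
after 8 — propose(2,'r'): n2:lead/t1/[r]
after 9 — deliver 2→3: n3:foll/t1/[r]
after 10 — deliver 3→2: ·
after 11 — deliver 2→0: n0:foll/t1/[-]
after 12 — deliver 0→2: ·
after 13 — deliver 2→1: n1:foll/t1/[r]
after 14 — deliver 1→2: ·
after 15 — deliver 2→4: n4:foll/t1/[r]
after 16 — deliver 4→2: ·
after 17 — timeout(2): n2:cand/t2/[r]
after 18 — deliver 2→4: n4:foll/t2/[r]
after 19 — deliver 4→2: ·
after 20 — deliver 2→0: n0:foll/t1/[r]
after 21 — deliver 0→2: ·
after 22 — deliver 2→3: n3:foll/t2/[r]
after 23 — deliver 3→2: n2:lead/t2/[r]
after 24 — deliver 1→4: ·
after 25 — deliver 2→3: ·
after 26 — deliver 3→1: ·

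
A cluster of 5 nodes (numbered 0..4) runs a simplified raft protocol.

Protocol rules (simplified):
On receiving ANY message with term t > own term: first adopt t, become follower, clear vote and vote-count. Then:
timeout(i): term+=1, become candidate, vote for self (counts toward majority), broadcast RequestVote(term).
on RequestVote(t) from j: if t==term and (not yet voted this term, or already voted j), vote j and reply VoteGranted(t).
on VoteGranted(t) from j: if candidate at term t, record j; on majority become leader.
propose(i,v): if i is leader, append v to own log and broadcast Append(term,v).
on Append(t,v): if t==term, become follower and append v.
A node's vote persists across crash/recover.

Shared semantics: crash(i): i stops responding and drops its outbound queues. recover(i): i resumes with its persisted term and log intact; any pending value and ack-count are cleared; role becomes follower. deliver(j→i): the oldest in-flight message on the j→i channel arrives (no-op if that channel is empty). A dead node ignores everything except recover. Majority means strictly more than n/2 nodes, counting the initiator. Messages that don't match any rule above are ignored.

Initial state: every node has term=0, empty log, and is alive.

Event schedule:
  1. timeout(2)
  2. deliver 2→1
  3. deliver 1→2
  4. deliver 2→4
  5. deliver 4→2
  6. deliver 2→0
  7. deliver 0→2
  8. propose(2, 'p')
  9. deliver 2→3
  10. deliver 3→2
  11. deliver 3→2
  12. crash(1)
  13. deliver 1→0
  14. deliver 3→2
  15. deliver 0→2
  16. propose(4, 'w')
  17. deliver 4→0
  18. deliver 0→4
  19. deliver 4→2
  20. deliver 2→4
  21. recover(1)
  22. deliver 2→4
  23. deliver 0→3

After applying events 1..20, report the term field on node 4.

[1] timeout(2) → N2(cand t1 [-])
[2] deliver 2→1 → N1(foll t1 [-])
[3] deliver 1→2 → ∅
[4] deliver 2→4 → N4(foll t1 [-])
[5] deliver 4→2 → N2(lead t1 [-])
[6] deliver 2→0 → N0(foll t1 [-])
[7] deliver 0→2 → ∅
[8] propose(2,'p') → N2(lead t1 [p])
[9] deliver 2→3 → N3(foll t1 [-])
[10] deliver 3→2 → ∅
[11] deliver 3→2 → ∅
[12] crash(1) → N1(✗foll t1 [-])
[13] deliver 1→0 → ∅
[14] deliver 3→2 → ∅
[15] deliver 0→2 → ∅
[16] propose(4,'w') → ∅
[17] deliver 4→0 → ∅
[18] deliver 0→4 → ∅
[19] deliver 4→2 → ∅
[20] deliver 2→4 → N4(foll t1 [p])

1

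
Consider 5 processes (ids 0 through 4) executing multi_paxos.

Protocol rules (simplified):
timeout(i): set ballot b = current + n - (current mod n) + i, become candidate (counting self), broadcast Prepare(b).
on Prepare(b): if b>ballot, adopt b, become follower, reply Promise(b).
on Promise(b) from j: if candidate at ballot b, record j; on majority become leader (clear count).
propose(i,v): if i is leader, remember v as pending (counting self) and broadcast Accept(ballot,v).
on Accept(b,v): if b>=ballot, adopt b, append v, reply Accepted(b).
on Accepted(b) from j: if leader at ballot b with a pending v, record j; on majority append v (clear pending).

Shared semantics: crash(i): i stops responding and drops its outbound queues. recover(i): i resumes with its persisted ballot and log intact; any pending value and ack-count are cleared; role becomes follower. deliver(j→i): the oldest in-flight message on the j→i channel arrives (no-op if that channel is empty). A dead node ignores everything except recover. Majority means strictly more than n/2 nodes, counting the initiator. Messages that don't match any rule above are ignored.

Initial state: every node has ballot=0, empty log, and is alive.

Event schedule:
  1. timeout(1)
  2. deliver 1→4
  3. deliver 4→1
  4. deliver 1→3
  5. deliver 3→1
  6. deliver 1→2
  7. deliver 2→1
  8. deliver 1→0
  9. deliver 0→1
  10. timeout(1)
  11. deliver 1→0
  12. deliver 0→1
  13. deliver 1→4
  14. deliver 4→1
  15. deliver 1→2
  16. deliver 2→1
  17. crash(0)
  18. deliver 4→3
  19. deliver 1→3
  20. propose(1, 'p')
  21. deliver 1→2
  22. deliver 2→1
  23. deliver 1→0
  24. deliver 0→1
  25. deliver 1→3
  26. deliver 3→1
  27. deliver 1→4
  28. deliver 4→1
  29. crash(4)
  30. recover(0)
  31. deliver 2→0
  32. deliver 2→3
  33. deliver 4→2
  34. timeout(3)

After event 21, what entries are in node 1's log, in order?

1. timeout(1):  <1:cand b6 ->
2. deliver 1→4:  <4:foll b6 ->
3. deliver 4→1:  nop
4. deliver 1→3:  <3:foll b6 ->
5. deliver 3→1:  <1:lead b6 ->
6. deliver 1→2:  <2:foll b6 ->
7. deliver 2→1:  nop
8. deliver 1→0:  <0:foll b6 ->
9. deliver 0→1:  nop
10. timeout(1):  <1:cand b11 ->
11. deliver 1→0:  <0:foll b11 ->
12. deliver 0→1:  nop
13. deliver 1→4:  <4:foll b11 ->
14. deliver 4→1:  <1:lead b11 ->
15. deliver 1→2:  <2:foll b11 ->
16. deliver 2→1:  nop
17. crash(0):  <0:✗foll b11 ->
18. deliver 4→3:  nop
19. deliver 1→3:  <3:foll b11 ->
20. propose(1,'p'):  nop
21. deliver 1→2:  <2:foll b11 p>

empty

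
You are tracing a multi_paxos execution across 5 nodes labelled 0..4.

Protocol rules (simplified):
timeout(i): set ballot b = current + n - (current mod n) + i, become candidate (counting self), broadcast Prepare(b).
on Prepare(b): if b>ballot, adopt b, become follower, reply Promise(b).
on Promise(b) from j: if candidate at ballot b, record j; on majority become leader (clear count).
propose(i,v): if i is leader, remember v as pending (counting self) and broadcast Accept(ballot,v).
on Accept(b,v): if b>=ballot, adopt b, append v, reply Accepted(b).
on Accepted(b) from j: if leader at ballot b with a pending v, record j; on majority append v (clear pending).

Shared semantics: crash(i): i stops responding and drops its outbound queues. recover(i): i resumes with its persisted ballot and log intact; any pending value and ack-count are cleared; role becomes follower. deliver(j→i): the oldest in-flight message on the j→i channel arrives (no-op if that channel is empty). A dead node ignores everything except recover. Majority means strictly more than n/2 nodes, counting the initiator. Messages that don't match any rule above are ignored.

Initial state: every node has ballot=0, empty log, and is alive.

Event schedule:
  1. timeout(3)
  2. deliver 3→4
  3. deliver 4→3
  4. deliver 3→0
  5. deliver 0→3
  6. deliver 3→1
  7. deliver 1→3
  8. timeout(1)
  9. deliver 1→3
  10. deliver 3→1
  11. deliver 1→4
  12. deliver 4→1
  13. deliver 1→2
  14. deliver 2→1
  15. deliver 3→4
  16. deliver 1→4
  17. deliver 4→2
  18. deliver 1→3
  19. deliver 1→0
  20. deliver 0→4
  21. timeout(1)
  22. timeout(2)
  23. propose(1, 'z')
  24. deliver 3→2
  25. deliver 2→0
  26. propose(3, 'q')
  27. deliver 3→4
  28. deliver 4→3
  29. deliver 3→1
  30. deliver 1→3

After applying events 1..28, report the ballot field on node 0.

step 1 timeout(3): 3={cand,b=8,log=-}
step 2 deliver 3→4: 4={foll,b=8,log=-}
step 3 deliver 4→3: —
step 4 deliver 3→0: 0={foll,b=8,log=-}
step 5 deliver 0→3: 3={lead,b=8,log=-}
step 6 deliver 3→1: 1={foll,b=8,log=-}
step 7 deliver 1→3: —
step 8 timeout(1): 1={cand,b=11,log=-}
step 9 deliver 1→3: 3={foll,b=11,log=-}
step 10 deliver 3→1: —
step 11 deliver 1→4: 4={foll,b=11,log=-}
step 12 deliver 4→1: 1={lead,b=11,log=-}
step 13 deliver 1→2: 2={foll,b=11,log=-}
step 14 deliver 2→1: —
step 15 deliver 3→4: —
step 16 deliver 1→4: —
step 17 deliver 4→2: —
step 18 deliver 1→3: —
step 19 deliver 1→0: 0={foll,b=11,log=-}
step 20 deliver 0→4: —
step 21 timeout(1): 1={cand,b=16,log=-}
step 22 timeout(2): 2={cand,b=17,log=-}
step 23 propose(1,'z'): —
step 24 deliver 3→2: —
step 25 deliver 2→0: 0={foll,b=17,log=-}
step 26 propose(3,'q'): —
step 27 deliver 3→4: —
step 28 deliver 4→3: —

17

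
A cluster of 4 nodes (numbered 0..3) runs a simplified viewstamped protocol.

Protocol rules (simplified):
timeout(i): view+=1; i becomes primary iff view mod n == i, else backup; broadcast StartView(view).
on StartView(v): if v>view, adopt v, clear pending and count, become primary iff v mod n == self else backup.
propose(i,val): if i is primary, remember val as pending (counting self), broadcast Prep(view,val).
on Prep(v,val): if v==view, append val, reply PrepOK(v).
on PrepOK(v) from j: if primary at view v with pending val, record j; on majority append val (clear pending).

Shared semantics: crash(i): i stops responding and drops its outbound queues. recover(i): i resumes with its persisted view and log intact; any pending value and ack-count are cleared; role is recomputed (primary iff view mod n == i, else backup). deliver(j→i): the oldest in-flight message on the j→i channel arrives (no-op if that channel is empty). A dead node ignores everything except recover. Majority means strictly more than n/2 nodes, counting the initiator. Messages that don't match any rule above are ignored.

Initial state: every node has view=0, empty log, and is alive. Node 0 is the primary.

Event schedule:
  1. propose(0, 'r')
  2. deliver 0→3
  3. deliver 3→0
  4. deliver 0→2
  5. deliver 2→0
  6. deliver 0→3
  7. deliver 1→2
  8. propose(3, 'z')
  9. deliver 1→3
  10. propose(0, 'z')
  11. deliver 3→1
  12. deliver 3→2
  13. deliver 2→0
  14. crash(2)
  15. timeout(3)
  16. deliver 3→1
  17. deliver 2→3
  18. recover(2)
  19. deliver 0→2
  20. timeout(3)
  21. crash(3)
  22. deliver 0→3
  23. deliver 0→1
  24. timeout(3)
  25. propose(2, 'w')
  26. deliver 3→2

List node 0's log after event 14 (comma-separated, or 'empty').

r

1. propose(0,'r'):  nop
2. deliver 0→3:  <3:back v0 r>
3. deliver 3→0:  nop
4. deliver 0→2:  <2:back v0 r>
5. deliver 2→0:  <0:prim v0 r>
6. deliver 0→3:  nop
7. deliver 1→2:  nop
8. propose(3,'z'):  nop
9. deliver 1→3:  nop
10. propose(0,'z'):  nop
11. deliver 3→1:  nop
12. deliver 3→2:  nop
13. deliver 2→0:  nop
14. crash(2):  <2:✗back v0 r>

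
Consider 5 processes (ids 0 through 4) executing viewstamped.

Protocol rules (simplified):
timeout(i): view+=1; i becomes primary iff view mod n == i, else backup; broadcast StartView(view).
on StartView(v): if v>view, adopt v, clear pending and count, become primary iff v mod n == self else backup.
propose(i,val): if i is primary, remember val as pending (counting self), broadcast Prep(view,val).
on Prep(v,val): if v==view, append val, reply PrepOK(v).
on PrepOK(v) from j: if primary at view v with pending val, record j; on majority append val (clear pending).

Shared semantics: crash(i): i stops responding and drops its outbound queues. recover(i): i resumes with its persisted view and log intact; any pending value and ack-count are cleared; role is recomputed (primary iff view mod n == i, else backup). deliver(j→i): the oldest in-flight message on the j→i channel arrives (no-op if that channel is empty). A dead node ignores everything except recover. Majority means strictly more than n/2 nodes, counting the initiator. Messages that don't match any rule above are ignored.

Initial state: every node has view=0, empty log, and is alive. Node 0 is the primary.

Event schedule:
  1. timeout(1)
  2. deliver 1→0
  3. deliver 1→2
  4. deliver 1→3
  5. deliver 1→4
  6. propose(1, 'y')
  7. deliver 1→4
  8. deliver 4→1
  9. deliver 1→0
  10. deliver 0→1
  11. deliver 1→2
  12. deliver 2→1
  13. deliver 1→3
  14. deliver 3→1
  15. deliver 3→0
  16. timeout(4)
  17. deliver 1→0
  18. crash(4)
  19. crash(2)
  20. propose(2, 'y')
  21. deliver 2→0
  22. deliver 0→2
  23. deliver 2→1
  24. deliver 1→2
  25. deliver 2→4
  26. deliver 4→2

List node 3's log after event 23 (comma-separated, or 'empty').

e1 timeout(1): 1[prim,v=1,-]
e2 deliver 1→0: 0[back,v=1,-]
e3 deliver 1→2: 2[back,v=1,-]
e4 deliver 1→3: 3[back,v=1,-]
e5 deliver 1→4: 4[back,v=1,-]
e6 propose(1,'y'): ·
e7 deliver 1→4: 4[back,v=1,y]
e8 deliver 4→1: ·
e9 deliver 1→0: 0[back,v=1,y]
e10 deliver 0→1: 1[prim,v=1,y]
e11 deliver 1→2: 2[back,v=1,y]
e12 deliver 2→1: ·
e13 deliver 1→3: 3[back,v=1,y]
e14 deliver 3→1: ·
e15 deliver 3→0: ·
e16 timeout(4): 4[back,v=2,y]
e17 deliver 1→0: ·
e18 crash(4): 4[✗back,v=2,y]
e19 crash(2): 2[✗back,v=1,y]
e20 propose(2,'y'): ·
e21 deliver 2→0: ·
e22 deliver 0→2: ·
e23 deliver 2→1: ·

y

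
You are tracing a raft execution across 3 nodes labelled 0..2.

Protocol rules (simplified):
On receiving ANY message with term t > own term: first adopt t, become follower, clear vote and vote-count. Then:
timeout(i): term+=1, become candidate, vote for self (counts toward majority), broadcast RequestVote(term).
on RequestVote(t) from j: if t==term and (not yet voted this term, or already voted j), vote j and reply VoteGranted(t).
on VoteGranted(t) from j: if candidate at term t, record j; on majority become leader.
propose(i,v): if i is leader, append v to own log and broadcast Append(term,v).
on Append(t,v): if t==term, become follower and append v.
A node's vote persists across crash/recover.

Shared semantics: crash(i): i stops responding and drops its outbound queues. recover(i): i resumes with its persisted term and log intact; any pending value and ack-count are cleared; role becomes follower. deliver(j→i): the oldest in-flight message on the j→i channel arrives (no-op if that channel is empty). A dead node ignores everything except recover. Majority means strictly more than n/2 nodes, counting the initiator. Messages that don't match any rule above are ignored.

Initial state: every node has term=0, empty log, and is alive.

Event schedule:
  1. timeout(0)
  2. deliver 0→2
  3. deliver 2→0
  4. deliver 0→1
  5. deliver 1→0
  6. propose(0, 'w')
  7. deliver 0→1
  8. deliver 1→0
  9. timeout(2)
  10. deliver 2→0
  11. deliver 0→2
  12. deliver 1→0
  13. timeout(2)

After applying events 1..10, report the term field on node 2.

2

step 1 timeout(0): 0={cand,t=1,log=-}
step 2 deliver 0→2: 2={foll,t=1,log=-}
step 3 deliver 2→0: 0={lead,t=1,log=-}
step 4 deliver 0→1: 1={foll,t=1,log=-}
step 5 deliver 1→0: —
step 6 propose(0,'w'): 0={lead,t=1,log=w}
step 7 deliver 0→1: 1={foll,t=1,log=w}
step 8 deliver 1→0: —
step 9 timeout(2): 2={cand,t=2,log=-}
step 10 deliver 2→0: 0={foll,t=2,log=w}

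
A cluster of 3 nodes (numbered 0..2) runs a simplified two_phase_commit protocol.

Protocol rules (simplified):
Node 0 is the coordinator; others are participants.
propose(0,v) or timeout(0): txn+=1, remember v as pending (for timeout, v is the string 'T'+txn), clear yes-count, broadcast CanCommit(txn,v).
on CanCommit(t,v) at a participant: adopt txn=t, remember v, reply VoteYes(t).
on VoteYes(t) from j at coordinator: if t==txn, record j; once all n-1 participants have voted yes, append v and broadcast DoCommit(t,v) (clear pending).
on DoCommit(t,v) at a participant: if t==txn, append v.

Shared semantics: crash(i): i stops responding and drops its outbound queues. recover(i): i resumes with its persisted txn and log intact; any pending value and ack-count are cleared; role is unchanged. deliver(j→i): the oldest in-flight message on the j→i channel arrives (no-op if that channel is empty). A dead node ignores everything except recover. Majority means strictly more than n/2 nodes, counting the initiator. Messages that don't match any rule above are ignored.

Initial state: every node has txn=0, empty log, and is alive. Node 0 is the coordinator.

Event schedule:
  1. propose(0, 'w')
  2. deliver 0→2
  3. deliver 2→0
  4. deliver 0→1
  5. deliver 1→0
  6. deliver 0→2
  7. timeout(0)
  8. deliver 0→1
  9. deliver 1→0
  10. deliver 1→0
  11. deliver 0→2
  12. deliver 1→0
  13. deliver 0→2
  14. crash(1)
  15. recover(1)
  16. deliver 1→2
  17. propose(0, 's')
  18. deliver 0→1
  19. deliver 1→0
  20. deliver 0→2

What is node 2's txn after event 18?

2

e1 propose(0,'w'): 0[coor,t=1,-]
e2 deliver 0→2: 2[part,t=1,-]
e3 deliver 2→0: ·
e4 deliver 0→1: 1[part,t=1,-]
e5 deliver 1→0: 0[coor,t=1,w]
e6 deliver 0→2: 2[part,t=1,w]
e7 timeout(0): 0[coor,t=2,w]
e8 deliver 0→1: 1[part,t=1,w]
e9 deliver 1→0: ·
e10 deliver 1→0: ·
e11 deliver 0→2: 2[part,t=2,w]
e12 deliver 1→0: ·
e13 deliver 0→2: ·
e14 crash(1): 1[✗part,t=1,w]
e15 recover(1): 1[part,t=1,w]
e16 deliver 1→2: ·
e17 propose(0,'s'): 0[coor,t=3,w]
e18 deliver 0→1: 1[part,t=2,w]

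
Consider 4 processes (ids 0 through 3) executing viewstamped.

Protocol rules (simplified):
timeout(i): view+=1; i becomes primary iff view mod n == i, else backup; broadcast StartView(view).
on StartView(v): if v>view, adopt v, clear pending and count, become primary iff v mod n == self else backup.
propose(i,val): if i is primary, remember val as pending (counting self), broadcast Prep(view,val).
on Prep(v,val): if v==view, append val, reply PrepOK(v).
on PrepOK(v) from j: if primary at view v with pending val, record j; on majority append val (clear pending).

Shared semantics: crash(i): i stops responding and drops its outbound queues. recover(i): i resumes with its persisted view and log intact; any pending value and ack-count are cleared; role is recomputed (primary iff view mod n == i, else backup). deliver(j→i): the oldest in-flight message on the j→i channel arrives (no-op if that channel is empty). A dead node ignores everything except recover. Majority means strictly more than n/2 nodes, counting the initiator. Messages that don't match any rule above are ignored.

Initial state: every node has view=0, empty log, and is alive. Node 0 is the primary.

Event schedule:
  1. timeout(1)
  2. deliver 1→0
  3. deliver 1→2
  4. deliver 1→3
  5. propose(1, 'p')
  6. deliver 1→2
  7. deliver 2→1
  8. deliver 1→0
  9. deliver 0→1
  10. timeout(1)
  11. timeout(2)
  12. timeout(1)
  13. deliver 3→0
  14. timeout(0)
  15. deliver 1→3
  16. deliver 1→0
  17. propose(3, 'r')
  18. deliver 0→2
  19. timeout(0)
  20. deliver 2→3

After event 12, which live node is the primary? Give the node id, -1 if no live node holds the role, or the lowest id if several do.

2

[1] timeout(1) → N1(prim v1 [-])
[2] deliver 1→0 → N0(back v1 [-])
[3] deliver 1→2 → N2(back v1 [-])
[4] deliver 1→3 → N3(back v1 [-])
[5] propose(1,'p') → ∅
[6] deliver 1→2 → N2(back v1 [p])
[7] deliver 2→1 → ∅
[8] deliver 1→0 → N0(back v1 [p])
[9] deliver 0→1 → N1(prim v1 [p])
[10] timeout(1) → N1(back v2 [p])
[11] timeout(2) → N2(prim v2 [p])
[12] timeout(1) → N1(back v3 [p])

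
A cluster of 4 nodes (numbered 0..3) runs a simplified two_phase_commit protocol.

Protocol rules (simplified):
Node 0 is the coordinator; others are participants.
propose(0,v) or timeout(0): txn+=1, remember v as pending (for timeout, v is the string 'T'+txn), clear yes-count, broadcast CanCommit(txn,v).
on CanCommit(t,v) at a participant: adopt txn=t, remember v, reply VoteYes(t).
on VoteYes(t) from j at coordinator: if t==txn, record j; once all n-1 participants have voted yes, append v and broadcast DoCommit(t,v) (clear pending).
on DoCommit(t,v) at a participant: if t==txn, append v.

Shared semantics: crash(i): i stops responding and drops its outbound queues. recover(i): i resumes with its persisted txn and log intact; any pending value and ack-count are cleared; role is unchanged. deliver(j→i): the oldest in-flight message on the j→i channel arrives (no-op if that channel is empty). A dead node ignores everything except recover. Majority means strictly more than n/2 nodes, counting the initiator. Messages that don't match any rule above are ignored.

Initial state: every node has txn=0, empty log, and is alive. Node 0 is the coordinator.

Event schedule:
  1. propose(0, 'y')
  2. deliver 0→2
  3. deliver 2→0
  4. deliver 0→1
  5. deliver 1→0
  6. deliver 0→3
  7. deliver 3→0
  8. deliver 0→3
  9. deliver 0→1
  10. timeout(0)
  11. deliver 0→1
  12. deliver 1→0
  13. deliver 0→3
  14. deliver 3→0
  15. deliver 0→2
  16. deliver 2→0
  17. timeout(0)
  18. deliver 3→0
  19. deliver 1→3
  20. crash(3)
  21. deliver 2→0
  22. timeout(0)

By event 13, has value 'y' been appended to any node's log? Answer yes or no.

e1 propose(0,'y'): 0[coor,t=1,-]
e2 deliver 0→2: 2[part,t=1,-]
e3 deliver 2→0: ·
e4 deliver 0→1: 1[part,t=1,-]
e5 deliver 1→0: ·
e6 deliver 0→3: 3[part,t=1,-]
e7 deliver 3→0: 0[coor,t=1,y]
e8 deliver 0→3: 3[part,t=1,y]
e9 deliver 0→1: 1[part,t=1,y]
e10 timeout(0): 0[coor,t=2,y]
e11 deliver 0→1: 1[part,t=2,y]
e12 deliver 1→0: ·
e13 deliver 0→3: 3[part,t=2,y]

yes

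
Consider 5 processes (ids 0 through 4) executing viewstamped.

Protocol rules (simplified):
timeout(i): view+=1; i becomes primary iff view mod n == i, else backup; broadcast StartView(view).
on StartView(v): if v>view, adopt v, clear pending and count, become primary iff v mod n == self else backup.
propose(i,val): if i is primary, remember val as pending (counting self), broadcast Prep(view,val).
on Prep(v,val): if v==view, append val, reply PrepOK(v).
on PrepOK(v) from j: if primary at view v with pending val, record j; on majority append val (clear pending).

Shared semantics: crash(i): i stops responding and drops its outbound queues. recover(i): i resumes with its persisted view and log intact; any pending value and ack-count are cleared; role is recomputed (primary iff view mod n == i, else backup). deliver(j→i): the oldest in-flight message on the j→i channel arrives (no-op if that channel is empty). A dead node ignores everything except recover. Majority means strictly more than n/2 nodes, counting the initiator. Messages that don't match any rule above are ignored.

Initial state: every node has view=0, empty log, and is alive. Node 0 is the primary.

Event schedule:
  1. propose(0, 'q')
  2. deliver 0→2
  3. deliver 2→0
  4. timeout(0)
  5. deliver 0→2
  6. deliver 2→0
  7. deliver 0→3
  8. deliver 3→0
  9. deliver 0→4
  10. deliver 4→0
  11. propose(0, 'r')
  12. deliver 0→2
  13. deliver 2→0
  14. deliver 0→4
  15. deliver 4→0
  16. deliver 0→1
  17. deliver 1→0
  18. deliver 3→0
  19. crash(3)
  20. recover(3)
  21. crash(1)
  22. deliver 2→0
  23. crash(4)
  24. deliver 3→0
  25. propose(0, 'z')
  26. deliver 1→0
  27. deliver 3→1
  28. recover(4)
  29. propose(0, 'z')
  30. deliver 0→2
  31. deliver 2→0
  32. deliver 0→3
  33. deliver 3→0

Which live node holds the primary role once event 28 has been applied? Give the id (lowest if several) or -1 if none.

-1

step 1 propose(0,'q'): —
step 2 deliver 0→2: 2={back,v=0,log=q}
step 3 deliver 2→0: —
step 4 timeout(0): 0={back,v=1,log=-}
step 5 deliver 0→2: 2={back,v=1,log=q}
step 6 deliver 2→0: —
step 7 deliver 0→3: 3={back,v=0,log=q}
step 8 deliver 3→0: —
step 9 deliver 0→4: 4={back,v=0,log=q}
step 10 deliver 4→0: —
step 11 propose(0,'r'): —
step 12 deliver 0→2: —
step 13 deliver 2→0: —
step 14 deliver 0→4: 4={back,v=1,log=q}
step 15 deliver 4→0: —
step 16 deliver 0→1: 1={back,v=0,log=q}
step 17 deliver 1→0: —
step 18 deliver 3→0: —
step 19 crash(3): 3={✗back,v=0,log=q}
step 20 recover(3): 3={back,v=0,log=q}
step 21 crash(1): 1={✗back,v=0,log=q}
step 22 deliver 2→0: —
step 23 crash(4): 4={✗back,v=1,log=q}
step 24 deliver 3→0: —
step 25 propose(0,'z'): —
step 26 deliver 1→0: —
step 27 deliver 3→1: —
step 28 recover(4): 4={back,v=1,log=q}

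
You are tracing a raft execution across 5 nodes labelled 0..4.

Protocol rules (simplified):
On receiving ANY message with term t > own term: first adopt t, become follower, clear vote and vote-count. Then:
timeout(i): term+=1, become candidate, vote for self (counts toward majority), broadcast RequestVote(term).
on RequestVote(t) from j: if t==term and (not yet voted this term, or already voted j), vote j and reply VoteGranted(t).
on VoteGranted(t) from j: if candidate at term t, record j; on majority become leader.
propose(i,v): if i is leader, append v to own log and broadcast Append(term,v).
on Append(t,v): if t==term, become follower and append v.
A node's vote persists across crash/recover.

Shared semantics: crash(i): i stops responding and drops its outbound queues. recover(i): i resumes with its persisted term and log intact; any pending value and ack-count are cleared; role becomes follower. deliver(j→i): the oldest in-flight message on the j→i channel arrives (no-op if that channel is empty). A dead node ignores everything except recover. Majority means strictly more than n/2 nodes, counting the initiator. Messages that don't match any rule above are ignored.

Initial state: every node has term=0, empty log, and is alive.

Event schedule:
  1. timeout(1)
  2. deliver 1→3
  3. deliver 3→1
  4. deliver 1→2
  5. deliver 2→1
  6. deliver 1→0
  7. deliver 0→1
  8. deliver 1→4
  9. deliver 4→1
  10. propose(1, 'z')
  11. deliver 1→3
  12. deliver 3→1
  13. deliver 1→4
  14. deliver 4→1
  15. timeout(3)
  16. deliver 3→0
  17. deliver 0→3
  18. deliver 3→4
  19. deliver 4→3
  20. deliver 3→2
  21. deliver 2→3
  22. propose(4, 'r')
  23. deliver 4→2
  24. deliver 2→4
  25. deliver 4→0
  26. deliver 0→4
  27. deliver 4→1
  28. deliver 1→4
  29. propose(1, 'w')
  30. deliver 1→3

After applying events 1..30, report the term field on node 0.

2

e1 timeout(1): 1[cand,t=1,-]
e2 deliver 1→3: 3[foll,t=1,-]
e3 deliver 3→1: ·
e4 deliver 1→2: 2[foll,t=1,-]
e5 deliver 2→1: 1[lead,t=1,-]
e6 deliver 1→0: 0[foll,t=1,-]
e7 deliver 0→1: ·
e8 deliver 1→4: 4[foll,t=1,-]
e9 deliver 4→1: ·
e10 propose(1,'z'): 1[lead,t=1,z]
e11 deliver 1→3: 3[foll,t=1,z]
e12 deliver 3→1: ·
e13 deliver 1→4: 4[foll,t=1,z]
e14 deliver 4→1: ·
e15 timeout(3): 3[cand,t=2,z]
e16 deliver 3→0: 0[foll,t=2,-]
e17 deliver 0→3: ·
e18 deliver 3→4: 4[foll,t=2,z]
e19 deliver 4→3: 3[lead,t=2,z]
e20 deliver 3→2: 2[foll,t=2,-]
e21 deliver 2→3: ·
e22 propose(4,'r'): ·
e23 deliver 4→2: ·
e24 deliver 2→4: ·
e25 deliver 4→0: ·
e26 deliver 0→4: ·
e27 deliver 4→1: ·
e28 deliver 1→4: ·
e29 propose(1,'w'): 1[lead,t=1,z,w]
e30 deliver 1→3: ·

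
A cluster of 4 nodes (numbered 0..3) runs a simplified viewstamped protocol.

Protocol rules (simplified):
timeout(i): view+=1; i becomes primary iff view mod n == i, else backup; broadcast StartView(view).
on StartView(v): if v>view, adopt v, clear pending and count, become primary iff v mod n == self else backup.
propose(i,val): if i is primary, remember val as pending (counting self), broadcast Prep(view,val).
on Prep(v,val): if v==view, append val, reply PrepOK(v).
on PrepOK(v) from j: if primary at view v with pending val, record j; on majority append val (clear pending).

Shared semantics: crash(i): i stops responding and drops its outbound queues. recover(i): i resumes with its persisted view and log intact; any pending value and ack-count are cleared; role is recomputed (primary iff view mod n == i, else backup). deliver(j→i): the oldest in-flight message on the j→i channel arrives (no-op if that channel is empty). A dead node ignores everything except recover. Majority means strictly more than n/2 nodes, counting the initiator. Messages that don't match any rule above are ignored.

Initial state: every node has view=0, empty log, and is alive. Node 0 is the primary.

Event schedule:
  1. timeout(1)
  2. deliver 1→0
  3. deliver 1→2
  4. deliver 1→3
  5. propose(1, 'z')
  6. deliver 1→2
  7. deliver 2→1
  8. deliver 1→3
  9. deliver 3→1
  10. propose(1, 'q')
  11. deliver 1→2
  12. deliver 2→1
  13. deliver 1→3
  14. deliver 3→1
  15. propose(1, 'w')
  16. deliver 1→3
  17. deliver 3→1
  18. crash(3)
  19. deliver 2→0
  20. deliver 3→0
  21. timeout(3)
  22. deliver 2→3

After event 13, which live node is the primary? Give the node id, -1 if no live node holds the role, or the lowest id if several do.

1

[1] timeout(1) → N1(prim v1 [-])
[2] deliver 1→0 → N0(back v1 [-])
[3] deliver 1→2 → N2(back v1 [-])
[4] deliver 1→3 → N3(back v1 [-])
[5] propose(1,'z') → ∅
[6] deliver 1→2 → N2(back v1 [z])
[7] deliver 2→1 → ∅
[8] deliver 1→3 → N3(back v1 [z])
[9] deliver 3→1 → N1(prim v1 [z])
[10] propose(1,'q') → ∅
[11] deliver 1→2 → N2(back v1 [z,q])
[12] deliver 2→1 → ∅
[13] deliver 1→3 → N3(back v1 [z,q])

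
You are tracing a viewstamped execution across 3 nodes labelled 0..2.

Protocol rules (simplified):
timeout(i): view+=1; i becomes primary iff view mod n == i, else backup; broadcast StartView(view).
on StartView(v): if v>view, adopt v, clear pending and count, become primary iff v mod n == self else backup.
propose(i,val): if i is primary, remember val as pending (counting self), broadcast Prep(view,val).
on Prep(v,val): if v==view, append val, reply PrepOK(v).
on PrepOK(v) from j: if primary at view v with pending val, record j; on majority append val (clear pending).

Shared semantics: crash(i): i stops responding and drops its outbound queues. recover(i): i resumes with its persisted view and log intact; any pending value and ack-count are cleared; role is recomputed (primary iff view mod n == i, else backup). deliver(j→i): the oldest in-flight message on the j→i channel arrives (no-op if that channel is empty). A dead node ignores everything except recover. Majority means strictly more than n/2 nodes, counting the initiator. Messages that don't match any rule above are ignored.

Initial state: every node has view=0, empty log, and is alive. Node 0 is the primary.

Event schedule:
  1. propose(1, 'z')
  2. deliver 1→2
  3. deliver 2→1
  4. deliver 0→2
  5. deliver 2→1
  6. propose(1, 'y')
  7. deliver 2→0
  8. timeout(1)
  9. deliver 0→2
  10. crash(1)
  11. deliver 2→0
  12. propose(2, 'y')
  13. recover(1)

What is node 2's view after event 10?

0

[1] propose(1,'z') → ∅
[2] deliver 1→2 → ∅
[3] deliver 2→1 → ∅
[4] deliver 0→2 → ∅
[5] deliver 2→1 → ∅
[6] propose(1,'y') → ∅
[7] deliver 2→0 → ∅
[8] timeout(1) → N1(prim v1 [-])
[9] deliver 0→2 → ∅
[10] crash(1) → N1(✗prim v1 [-])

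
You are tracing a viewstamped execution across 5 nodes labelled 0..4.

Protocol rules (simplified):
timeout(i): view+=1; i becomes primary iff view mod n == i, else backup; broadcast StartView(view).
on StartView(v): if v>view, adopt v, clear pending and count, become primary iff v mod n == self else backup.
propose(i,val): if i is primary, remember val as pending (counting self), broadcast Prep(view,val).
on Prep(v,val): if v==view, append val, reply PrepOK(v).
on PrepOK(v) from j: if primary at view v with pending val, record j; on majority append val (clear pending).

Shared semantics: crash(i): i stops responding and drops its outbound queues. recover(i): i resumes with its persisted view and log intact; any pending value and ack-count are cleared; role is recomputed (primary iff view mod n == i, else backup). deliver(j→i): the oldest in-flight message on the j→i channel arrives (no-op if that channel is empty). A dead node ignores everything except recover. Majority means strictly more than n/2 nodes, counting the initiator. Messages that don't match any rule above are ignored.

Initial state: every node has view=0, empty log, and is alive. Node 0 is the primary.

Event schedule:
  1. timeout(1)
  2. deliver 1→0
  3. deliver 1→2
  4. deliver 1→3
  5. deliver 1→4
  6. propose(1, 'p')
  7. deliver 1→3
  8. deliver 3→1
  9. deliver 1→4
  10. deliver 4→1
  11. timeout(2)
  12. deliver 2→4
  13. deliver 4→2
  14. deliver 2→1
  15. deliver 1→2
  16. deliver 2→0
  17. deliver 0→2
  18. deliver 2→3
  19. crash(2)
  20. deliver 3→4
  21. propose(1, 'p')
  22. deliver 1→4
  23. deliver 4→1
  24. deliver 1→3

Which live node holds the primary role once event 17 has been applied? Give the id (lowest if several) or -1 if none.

2

[1] timeout(1) → N1(prim v1 [-])
[2] deliver 1→0 → N0(back v1 [-])
[3] deliver 1→2 → N2(back v1 [-])
[4] deliver 1→3 → N3(back v1 [-])
[5] deliver 1→4 → N4(back v1 [-])
[6] propose(1,'p') → ∅
[7] deliver 1→3 → N3(back v1 [p])
[8] deliver 3→1 → ∅
[9] deliver 1→4 → N4(back v1 [p])
[10] deliver 4→1 → N1(prim v1 [p])
[11] timeout(2) → N2(prim v2 [-])
[12] deliver 2→4 → N4(back v2 [p])
[13] deliver 4→2 → ∅
[14] deliver 2→1 → N1(back v2 [p])
[15] deliver 1→2 → ∅
[16] deliver 2→0 → N0(back v2 [-])
[17] deliver 0→2 → ∅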